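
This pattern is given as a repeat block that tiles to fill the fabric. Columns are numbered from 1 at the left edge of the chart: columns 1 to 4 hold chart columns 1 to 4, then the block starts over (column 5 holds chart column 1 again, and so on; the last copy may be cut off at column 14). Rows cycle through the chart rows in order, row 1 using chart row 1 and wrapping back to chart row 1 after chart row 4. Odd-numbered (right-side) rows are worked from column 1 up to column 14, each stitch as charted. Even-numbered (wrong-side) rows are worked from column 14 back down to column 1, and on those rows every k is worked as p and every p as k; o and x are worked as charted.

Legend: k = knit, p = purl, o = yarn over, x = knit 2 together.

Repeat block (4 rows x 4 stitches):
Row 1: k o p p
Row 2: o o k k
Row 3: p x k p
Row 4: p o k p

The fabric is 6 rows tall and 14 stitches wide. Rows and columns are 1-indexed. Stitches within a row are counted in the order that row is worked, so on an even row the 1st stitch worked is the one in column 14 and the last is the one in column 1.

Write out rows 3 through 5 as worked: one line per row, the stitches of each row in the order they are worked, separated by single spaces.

Row 3: chart row 3, RS - tile across columns 1-14 and work as-is.
Row 4: chart row 4, WS - tiled (columns 1-14): p o k p p o k p p o k p p o; work from column 14 back to 1 with k<->p swapped.
Row 5: chart row 1, RS - tile across columns 1-14 and work as-is.

Rows as worked:
p x k p p x k p p x k p p x
o k k p o k k p o k k p o k
k o p p k o p p k o p p k o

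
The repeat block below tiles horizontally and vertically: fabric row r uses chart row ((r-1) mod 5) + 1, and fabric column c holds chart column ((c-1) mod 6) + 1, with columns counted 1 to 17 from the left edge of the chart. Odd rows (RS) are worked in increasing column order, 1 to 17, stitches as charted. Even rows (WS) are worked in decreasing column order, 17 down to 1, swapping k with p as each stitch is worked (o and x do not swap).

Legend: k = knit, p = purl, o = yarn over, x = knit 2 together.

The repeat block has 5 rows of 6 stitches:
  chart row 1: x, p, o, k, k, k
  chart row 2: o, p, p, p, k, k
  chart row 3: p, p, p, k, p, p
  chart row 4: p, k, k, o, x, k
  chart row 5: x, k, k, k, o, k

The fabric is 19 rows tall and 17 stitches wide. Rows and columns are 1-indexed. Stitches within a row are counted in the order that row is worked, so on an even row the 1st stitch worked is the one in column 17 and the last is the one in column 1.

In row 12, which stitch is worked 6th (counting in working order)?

== STITCH ==
p

Derivation:
Row 12 uses chart row ((12-1) mod 5)+1 = 2. Row 12 is even, so WS.
Chart row 2 tiled across columns 1-17: o p p p k k o p p p k k o p p p k
WS: work from column 17 back to column 1 (reverse the tiled row), swapping k<->p (o and x unchanged).
Row 12 as worked: p k k k o p p k k k o p p k k k o
Counting 6 along the worked row gives p.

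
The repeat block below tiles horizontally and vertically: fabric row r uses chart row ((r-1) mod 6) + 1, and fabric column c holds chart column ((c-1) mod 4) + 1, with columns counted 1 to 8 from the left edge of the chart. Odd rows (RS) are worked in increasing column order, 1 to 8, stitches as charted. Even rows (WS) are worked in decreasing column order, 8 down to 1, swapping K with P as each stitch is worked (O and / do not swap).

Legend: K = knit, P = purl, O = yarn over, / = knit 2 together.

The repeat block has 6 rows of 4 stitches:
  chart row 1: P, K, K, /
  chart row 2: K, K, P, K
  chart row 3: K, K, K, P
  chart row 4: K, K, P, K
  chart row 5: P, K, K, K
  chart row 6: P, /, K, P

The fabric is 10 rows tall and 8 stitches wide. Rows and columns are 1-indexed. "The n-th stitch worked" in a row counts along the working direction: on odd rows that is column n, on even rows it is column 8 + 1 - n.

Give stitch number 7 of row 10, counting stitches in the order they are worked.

For row 10: chart row = ((10-1) mod 6) + 1 = 4; this is a WS (even) row.
Chart row 4 tiled across columns 1-8: K K P K K K P K
Wrong side: read the tiled row from column 8 down to 1 and exchange K with P (leave O, /).
Row 10 as worked: P K P P P K P P
Counting 7 along the worked row gives P.

Result:
P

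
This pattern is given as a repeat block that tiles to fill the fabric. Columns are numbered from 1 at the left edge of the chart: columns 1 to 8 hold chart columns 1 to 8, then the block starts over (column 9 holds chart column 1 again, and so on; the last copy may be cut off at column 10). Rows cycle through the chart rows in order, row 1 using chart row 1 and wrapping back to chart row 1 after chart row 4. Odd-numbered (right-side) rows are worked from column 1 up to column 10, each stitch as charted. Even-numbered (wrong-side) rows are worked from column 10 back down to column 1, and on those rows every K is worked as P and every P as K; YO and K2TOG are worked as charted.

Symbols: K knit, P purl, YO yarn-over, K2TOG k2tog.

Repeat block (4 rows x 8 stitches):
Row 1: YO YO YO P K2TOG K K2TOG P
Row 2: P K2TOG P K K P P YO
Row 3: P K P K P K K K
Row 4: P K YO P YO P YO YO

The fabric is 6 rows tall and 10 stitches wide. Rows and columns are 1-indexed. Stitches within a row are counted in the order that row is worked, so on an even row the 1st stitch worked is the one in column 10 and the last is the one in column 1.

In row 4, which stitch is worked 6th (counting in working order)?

For row 4: chart row = ((4-1) mod 4) + 1 = 4; this is a WS (even) row.
Chart row 4 tiled across columns 1-10: P K YO P YO P YO YO P K
WS row: flip the tiled sequence (start at column 10) and apply K<->P; YO and K2TOG stay.
Row 4 as worked: P K YO YO K YO K YO P K
Counting 6 along the worked row gives YO.

Result:
YO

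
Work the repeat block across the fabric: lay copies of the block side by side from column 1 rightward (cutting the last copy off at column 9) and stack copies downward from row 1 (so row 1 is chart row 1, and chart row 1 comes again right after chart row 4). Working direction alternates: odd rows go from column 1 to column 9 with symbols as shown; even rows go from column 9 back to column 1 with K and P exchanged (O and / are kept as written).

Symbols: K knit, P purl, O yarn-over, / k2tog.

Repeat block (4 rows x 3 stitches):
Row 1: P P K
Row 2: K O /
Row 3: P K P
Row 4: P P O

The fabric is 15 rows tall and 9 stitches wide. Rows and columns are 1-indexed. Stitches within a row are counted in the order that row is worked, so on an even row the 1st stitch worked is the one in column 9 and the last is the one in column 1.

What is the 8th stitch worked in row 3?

== STITCH ==
K

Derivation:
Row 3 uses chart row ((3-1) mod 4)+1 = 3. Row 3 is odd, so RS.
Chart row 3 tiled across columns 1-9: P K P P K P P K P
RS: work column 1 to column 9, symbols as charted — the tiled row is the row as worked.
The 8th stitch worked is K.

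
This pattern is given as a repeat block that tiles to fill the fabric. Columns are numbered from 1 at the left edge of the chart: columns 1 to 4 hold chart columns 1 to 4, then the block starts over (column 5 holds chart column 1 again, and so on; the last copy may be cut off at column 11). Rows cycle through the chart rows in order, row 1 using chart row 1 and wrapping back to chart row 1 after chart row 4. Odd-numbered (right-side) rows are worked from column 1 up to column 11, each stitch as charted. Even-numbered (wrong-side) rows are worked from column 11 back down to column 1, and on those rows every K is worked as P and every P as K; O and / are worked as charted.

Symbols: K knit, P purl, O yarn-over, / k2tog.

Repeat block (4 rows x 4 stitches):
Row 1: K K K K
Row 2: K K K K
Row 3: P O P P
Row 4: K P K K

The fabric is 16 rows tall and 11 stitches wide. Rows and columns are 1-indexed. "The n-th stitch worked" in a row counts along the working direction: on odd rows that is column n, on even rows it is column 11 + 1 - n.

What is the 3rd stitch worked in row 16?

For row 16: chart row = ((16-1) mod 4) + 1 = 4; this is a WS (even) row.
Chart row 4 tiled across columns 1-11: K P K K K P K K K P K
WS: work from column 11 back to column 1 (reverse the tiled row), swapping K<->P (O and / unchanged).
Row 16 as worked: P K P P P K P P P K P
The 3rd stitch worked is P.

Result:
P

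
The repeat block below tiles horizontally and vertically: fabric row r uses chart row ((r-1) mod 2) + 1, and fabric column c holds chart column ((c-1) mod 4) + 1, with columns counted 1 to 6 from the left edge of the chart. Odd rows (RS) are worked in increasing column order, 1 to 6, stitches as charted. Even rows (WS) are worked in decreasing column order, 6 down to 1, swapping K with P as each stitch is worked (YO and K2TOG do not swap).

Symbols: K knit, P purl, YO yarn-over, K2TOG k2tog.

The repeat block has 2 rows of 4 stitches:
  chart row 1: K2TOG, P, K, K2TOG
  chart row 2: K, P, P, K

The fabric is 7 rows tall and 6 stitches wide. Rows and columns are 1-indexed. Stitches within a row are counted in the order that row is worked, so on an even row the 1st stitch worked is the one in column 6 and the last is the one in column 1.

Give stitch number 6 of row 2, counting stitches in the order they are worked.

Row 2: (2-1) mod 2 = 1, so use chart row 2. Even row -> WS.
Chart row 2 tiled across columns 1-6: K P P K K P
Wrong side: read the tiled row from column 6 down to 1 and exchange K with P (leave YO, K2TOG).
Row 2 as worked: K P P K K P
The 6th stitch worked is P.

Stitch:
P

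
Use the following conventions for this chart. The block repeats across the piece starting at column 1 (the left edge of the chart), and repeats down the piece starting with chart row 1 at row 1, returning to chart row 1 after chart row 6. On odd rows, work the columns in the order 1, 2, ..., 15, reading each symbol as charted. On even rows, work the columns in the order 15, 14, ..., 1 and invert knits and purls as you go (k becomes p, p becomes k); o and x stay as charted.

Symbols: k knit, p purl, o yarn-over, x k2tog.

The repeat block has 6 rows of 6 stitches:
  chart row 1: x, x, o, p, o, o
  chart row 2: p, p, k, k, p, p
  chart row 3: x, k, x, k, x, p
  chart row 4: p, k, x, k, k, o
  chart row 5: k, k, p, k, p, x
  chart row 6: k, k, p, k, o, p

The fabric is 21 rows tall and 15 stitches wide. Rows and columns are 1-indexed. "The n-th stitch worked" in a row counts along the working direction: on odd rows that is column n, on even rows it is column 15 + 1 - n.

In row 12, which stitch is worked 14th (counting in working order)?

== STITCH ==
p

Derivation:
Row 12 uses chart row ((12-1) mod 6)+1 = 6. Row 12 is even, so WS.
Chart row 6 tiled across columns 1-15: k k p k o p k k p k o p k k p
WS row: flip the tiled sequence (start at column 15) and apply k<->p; o and x stay.
Row 12 as worked: k p p k o p k p p k o p k p p
Stitch 14 in working order -> p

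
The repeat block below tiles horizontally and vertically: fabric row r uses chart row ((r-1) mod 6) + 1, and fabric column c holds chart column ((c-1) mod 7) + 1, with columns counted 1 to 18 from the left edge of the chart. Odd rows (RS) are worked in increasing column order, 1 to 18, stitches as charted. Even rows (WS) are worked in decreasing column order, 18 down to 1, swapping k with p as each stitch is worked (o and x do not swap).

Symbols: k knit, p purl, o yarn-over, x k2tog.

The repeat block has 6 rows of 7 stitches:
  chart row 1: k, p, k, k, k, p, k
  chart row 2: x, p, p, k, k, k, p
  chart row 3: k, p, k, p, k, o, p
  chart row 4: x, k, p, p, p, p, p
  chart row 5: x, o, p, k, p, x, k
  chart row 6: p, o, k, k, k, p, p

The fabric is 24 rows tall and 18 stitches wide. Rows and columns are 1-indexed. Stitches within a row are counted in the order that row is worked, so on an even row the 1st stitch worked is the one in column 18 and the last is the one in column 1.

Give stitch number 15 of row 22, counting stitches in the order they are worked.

For row 22: chart row = ((22-1) mod 6) + 1 = 4; this is a WS (even) row.
Chart row 4 tiled across columns 1-18: x k p p p p p x k p p p p p x k p p
WS: work from column 18 back to column 1 (reverse the tiled row), swapping k<->p (o and x unchanged).
Row 22 as worked: k k p x k k k k k p x k k k k k p x
The 15th stitch worked is k.

== STITCH ==
k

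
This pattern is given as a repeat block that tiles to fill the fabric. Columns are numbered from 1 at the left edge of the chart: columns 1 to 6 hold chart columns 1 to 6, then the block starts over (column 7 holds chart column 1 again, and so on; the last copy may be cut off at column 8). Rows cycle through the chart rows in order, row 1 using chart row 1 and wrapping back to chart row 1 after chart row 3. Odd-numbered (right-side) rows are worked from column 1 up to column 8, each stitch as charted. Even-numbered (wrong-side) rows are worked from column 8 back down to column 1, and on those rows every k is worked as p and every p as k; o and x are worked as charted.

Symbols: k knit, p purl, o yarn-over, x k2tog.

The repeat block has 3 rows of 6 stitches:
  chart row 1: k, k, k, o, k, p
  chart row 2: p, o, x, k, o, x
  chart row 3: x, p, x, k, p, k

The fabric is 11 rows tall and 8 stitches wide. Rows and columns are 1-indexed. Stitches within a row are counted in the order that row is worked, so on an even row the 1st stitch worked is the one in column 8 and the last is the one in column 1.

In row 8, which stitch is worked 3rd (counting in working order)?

== STITCH ==
x

Derivation:
Row 8: (8-1) mod 3 = 1, so use chart row 2. Even row -> WS.
Chart row 2 tiled across columns 1-8: p o x k o x p o
WS: work from column 8 back to column 1 (reverse the tiled row), swapping k<->p (o and x unchanged).
Row 8 as worked: o k x o p x o k
Counting 3 along the worked row gives x.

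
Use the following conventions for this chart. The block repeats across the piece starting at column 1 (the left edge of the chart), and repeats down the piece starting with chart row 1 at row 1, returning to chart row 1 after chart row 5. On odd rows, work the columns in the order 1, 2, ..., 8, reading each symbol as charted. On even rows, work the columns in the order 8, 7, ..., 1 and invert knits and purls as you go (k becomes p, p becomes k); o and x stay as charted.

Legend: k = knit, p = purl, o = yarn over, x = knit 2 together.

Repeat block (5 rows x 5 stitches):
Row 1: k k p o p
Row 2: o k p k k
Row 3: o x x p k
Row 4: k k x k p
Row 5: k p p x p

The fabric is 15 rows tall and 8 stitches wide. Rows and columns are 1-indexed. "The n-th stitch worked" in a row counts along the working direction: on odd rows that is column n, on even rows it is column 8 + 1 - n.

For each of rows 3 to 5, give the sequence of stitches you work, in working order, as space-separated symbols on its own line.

Row 3: chart row 3, RS - tile across columns 1-8 and work as-is.
Row 4: chart row 4, WS - tiled (columns 1-8): k k x k p k k x; work from column 8 back to 1 with k<->p swapped.
Row 5: chart row 5, RS - tile across columns 1-8 and work as-is.

== ROWS AS WORKED ==
o x x p k o x x
x p p k p x p p
k p p x p k p p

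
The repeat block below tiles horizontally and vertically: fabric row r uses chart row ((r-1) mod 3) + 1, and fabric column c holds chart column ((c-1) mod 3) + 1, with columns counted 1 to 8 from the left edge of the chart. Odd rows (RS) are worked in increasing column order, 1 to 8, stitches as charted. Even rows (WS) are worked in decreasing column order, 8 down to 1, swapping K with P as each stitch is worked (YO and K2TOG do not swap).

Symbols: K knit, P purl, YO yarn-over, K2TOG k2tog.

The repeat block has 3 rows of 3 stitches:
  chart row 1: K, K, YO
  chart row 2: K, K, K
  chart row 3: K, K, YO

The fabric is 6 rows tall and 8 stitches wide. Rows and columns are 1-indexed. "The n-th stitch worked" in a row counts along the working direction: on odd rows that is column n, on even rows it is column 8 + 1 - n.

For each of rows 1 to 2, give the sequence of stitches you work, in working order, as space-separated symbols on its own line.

Row 1: chart row 1, RS - tile across columns 1-8 and work as-is.
Row 2: chart row 2, WS - tiled (columns 1-8): K K K K K K K K; work from column 8 back to 1 with K<->P swapped.

== ROWS AS WORKED ==
K K YO K K YO K K
P P P P P P P P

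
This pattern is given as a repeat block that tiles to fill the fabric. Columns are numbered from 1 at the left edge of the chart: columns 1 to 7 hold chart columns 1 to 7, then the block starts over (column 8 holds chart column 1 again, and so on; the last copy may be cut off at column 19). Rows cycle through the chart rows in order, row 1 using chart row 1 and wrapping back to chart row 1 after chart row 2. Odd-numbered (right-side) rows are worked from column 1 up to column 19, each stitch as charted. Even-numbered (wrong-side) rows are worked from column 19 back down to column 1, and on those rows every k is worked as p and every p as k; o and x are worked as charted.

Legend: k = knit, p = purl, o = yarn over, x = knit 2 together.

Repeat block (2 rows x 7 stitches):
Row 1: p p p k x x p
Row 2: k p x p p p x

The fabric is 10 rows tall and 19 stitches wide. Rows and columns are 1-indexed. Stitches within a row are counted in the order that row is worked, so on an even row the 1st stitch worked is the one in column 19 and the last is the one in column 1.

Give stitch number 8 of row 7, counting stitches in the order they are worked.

Row 7: (7-1) mod 2 = 0, so use chart row 1. Odd row -> RS.
Chart row 1 tiled across columns 1-19: p p p k x x p p p p k x x p p p p k x
RS: work column 1 to column 19, symbols as charted — the tiled row is the row as worked.
Stitch 8 in working order -> p

Result:
p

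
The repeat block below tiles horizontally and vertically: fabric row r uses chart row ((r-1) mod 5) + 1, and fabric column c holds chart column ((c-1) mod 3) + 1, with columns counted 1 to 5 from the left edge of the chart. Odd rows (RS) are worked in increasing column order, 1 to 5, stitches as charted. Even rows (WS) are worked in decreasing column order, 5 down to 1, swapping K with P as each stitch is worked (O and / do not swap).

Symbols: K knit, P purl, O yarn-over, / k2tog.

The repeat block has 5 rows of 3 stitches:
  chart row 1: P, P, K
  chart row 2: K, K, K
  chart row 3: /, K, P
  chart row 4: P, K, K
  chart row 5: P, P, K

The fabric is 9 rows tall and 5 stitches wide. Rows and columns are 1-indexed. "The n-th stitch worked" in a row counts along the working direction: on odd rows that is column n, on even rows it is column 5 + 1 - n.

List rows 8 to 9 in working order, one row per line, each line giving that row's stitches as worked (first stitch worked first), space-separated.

Result:
P / K P /
P K K P K

Derivation:
Row 8: chart row 3, WS - tiled (columns 1-5): / K P / K; work from column 5 back to 1 with K<->P swapped.
Row 9: chart row 4, RS - tile across columns 1-5 and work as-is.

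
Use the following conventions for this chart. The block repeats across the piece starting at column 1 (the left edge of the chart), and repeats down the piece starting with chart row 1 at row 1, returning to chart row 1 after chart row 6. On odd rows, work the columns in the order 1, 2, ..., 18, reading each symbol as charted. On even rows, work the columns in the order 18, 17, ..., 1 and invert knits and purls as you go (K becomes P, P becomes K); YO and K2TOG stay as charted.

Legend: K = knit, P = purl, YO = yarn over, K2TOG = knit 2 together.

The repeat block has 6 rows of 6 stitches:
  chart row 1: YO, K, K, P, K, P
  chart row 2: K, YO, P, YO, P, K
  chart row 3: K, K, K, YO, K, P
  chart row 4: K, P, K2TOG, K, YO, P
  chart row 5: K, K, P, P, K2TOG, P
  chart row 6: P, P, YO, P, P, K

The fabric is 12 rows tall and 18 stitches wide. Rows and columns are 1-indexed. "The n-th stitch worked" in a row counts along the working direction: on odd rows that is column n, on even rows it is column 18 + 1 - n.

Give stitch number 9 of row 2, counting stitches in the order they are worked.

Stitch:
YO

Derivation:
Row 2 uses chart row ((2-1) mod 6)+1 = 2. Row 2 is even, so WS.
Chart row 2 tiled across columns 1-18: K YO P YO P K K YO P YO P K K YO P YO P K
WS: work from column 18 back to column 1 (reverse the tiled row), swapping K<->P (YO and K2TOG unchanged).
Row 2 as worked: P K YO K YO P P K YO K YO P P K YO K YO P
The 9th stitch worked is YO.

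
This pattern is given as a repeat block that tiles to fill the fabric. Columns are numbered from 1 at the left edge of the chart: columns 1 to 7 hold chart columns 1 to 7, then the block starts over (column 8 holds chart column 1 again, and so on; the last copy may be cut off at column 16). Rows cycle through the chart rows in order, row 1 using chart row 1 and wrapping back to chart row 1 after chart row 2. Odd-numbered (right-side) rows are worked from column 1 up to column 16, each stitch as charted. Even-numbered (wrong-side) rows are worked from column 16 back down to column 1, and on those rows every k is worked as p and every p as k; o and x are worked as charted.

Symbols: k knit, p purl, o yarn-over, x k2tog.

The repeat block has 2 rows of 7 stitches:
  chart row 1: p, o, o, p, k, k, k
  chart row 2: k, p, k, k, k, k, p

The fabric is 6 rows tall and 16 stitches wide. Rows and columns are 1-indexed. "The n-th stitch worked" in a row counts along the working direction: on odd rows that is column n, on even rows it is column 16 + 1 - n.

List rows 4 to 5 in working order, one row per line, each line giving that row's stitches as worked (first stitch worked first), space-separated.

Rows as worked:
k p k p p p p k p k p p p p k p
p o o p k k k p o o p k k k p o

Derivation:
Row 4: chart row 2, WS - tiled (columns 1-16): k p k k k k p k p k k k k p k p; work from column 16 back to 1 with k<->p swapped.
Row 5: chart row 1, RS - tile across columns 1-16 and work as-is.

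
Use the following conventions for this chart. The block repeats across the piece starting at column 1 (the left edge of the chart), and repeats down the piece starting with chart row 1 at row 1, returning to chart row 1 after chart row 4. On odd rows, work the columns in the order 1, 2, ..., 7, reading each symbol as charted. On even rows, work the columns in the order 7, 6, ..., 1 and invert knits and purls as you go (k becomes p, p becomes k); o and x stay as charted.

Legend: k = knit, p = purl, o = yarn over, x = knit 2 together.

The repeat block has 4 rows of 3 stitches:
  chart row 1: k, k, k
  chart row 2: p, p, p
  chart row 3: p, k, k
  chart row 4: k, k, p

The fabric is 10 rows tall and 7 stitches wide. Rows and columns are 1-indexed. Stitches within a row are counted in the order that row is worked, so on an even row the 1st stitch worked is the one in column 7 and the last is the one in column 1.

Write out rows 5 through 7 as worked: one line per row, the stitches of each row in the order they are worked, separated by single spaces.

Row 5: chart row 1, RS - tile across columns 1-7 and work as-is.
Row 6: chart row 2, WS - tiled (columns 1-7): p p p p p p p; work from column 7 back to 1 with k<->p swapped.
Row 7: chart row 3, RS - tile across columns 1-7 and work as-is.

== ROWS AS WORKED ==
k k k k k k k
k k k k k k k
p k k p k k p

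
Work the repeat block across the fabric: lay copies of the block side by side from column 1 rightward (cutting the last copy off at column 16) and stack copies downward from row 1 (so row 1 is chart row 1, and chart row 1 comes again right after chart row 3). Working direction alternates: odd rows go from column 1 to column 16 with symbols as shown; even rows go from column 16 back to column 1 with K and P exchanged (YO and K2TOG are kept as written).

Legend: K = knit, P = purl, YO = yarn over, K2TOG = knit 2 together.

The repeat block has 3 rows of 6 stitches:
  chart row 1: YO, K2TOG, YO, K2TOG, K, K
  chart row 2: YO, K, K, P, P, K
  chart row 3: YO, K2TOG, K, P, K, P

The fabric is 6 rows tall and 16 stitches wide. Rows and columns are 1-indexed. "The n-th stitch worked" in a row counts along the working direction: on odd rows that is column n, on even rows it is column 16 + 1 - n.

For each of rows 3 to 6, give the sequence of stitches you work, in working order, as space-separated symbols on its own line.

Row 3: chart row 3, RS - tile across columns 1-16 and work as-is.
Row 4: chart row 1, WS - tiled (columns 1-16): YO K2TOG YO K2TOG K K YO K2TOG YO K2TOG K K YO K2TOG YO K2TOG; work from column 16 back to 1 with K<->P swapped.
Row 5: chart row 2, RS - tile across columns 1-16 and work as-is.
Row 6: chart row 3, WS - tiled (columns 1-16): YO K2TOG K P K P YO K2TOG K P K P YO K2TOG K P; work from column 16 back to 1 with K<->P swapped.

== ROWS AS WORKED ==
YO K2TOG K P K P YO K2TOG K P K P YO K2TOG K P
K2TOG YO K2TOG YO P P K2TOG YO K2TOG YO P P K2TOG YO K2TOG YO
YO K K P P K YO K K P P K YO K K P
K P K2TOG YO K P K P K2TOG YO K P K P K2TOG YO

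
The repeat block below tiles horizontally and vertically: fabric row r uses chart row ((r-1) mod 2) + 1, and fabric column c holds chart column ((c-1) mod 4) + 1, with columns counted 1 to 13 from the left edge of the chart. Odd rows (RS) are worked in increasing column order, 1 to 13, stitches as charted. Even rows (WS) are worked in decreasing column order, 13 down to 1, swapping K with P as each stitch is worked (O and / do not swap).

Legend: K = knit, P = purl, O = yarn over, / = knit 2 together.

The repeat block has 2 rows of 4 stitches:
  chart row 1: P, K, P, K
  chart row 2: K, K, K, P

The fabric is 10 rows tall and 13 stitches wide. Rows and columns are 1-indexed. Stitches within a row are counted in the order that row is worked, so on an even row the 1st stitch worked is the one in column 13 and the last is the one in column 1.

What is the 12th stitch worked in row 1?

Result:
K

Derivation:
Row 1: (1-1) mod 2 = 0, so use chart row 1. Odd row -> RS.
Chart row 1 tiled across columns 1-13: P K P K P K P K P K P K P
RS row: no reversal, no swap; stitch n worked = column n.
Stitch 12 in working order -> K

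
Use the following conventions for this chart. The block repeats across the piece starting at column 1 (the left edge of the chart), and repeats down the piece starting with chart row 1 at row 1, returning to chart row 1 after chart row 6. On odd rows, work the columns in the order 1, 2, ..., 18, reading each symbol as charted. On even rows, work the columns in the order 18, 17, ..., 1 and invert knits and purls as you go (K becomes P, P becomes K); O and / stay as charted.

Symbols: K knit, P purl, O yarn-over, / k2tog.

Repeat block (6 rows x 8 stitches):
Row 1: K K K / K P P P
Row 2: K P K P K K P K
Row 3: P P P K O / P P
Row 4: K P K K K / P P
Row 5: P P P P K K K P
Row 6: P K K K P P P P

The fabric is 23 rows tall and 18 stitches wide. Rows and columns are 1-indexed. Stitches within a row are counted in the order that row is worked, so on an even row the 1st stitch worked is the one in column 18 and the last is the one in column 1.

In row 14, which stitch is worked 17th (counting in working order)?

== STITCH ==
K

Derivation:
Row 14: (14-1) mod 6 = 1, so use chart row 2. Even row -> WS.
Chart row 2 tiled across columns 1-18: K P K P K K P K K P K P K K P K K P
WS: work from column 18 back to column 1 (reverse the tiled row), swapping K<->P (O and / unchanged).
Row 14 as worked: K P P K P P K P K P P K P P K P K P
Stitch 17 in working order -> K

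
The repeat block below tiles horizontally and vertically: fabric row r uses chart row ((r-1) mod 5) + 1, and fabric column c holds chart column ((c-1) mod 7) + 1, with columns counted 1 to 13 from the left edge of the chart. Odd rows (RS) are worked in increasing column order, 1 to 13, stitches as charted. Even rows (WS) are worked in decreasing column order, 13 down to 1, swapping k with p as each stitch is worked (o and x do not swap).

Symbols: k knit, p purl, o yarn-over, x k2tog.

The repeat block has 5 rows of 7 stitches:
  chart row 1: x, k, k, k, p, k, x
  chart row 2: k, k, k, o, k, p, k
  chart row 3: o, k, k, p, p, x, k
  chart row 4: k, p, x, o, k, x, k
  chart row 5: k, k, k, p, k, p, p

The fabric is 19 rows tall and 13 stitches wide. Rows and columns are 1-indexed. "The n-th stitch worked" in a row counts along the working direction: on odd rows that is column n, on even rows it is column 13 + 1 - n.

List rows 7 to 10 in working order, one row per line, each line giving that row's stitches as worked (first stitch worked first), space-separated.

Result:
k k k o k p k k k k o k p
x k k p p o p x k k p p o
k p x o k x k k p x o k x
k p k p p p k k p k p p p

Derivation:
Row 7: chart row 2, RS - tile across columns 1-13 and work as-is.
Row 8: chart row 3, WS - tiled (columns 1-13): o k k p p x k o k k p p x; work from column 13 back to 1 with k<->p swapped.
Row 9: chart row 4, RS - tile across columns 1-13 and work as-is.
Row 10: chart row 5, WS - tiled (columns 1-13): k k k p k p p k k k p k p; work from column 13 back to 1 with k<->p swapped.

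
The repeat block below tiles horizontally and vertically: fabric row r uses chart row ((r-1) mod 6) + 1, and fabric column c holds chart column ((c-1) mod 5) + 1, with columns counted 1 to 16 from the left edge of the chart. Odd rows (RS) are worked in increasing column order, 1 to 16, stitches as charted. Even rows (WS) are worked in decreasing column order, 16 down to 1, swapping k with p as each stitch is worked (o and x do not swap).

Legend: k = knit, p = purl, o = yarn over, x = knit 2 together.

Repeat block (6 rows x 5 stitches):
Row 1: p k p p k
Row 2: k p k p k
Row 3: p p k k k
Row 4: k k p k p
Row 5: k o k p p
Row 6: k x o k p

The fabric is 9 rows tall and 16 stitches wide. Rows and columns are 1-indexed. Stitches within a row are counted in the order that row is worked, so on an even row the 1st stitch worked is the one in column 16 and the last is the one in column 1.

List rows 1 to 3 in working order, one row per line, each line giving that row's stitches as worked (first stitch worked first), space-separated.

Result:
p k p p k p k p p k p k p p k p
p p k p k p p k p k p p k p k p
p p k k k p p k k k p p k k k p

Derivation:
Row 1: chart row 1, RS - tile across columns 1-16 and work as-is.
Row 2: chart row 2, WS - tiled (columns 1-16): k p k p k k p k p k k p k p k k; work from column 16 back to 1 with k<->p swapped.
Row 3: chart row 3, RS - tile across columns 1-16 and work as-is.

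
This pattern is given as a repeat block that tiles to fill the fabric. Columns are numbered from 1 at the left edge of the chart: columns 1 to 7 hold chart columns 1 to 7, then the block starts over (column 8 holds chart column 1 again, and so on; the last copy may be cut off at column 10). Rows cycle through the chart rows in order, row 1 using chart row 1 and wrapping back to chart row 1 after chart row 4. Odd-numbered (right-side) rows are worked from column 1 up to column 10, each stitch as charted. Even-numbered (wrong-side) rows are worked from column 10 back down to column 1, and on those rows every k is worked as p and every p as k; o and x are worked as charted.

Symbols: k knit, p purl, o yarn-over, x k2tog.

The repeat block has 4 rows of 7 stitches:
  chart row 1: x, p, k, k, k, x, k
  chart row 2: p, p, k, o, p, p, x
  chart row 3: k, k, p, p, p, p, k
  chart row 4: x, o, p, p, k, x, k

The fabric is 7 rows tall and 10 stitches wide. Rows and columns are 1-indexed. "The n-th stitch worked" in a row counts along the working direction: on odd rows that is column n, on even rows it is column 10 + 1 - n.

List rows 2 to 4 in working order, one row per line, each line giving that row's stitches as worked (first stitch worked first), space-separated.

Row 2: chart row 2, WS - tiled (columns 1-10): p p k o p p x p p k; work from column 10 back to 1 with k<->p swapped.
Row 3: chart row 3, RS - tile across columns 1-10 and work as-is.
Row 4: chart row 4, WS - tiled (columns 1-10): x o p p k x k x o p; work from column 10 back to 1 with k<->p swapped.

== ROWS AS WORKED ==
p k k x k k o p k k
k k p p p p k k k p
k o x p x p k k o x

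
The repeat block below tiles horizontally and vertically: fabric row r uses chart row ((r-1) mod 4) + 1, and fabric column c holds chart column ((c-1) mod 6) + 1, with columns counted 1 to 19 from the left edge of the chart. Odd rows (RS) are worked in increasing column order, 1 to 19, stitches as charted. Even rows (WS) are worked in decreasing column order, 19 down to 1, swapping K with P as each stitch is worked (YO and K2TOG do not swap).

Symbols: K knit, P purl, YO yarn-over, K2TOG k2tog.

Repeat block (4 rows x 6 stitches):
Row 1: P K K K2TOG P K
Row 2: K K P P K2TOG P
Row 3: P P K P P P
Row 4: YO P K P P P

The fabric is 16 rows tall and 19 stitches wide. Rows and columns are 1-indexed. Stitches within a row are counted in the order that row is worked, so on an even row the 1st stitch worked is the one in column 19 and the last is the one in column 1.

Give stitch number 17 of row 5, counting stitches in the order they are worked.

== STITCH ==
P

Derivation:
Row 5 uses chart row ((5-1) mod 4)+1 = 1. Row 5 is odd, so RS.
Chart row 1 tiled across columns 1-19: P K K K2TOG P K P K K K2TOG P K P K K K2TOG P K P
RS: work column 1 to column 19, symbols as charted — the tiled row is the row as worked.
The 17th stitch worked is P.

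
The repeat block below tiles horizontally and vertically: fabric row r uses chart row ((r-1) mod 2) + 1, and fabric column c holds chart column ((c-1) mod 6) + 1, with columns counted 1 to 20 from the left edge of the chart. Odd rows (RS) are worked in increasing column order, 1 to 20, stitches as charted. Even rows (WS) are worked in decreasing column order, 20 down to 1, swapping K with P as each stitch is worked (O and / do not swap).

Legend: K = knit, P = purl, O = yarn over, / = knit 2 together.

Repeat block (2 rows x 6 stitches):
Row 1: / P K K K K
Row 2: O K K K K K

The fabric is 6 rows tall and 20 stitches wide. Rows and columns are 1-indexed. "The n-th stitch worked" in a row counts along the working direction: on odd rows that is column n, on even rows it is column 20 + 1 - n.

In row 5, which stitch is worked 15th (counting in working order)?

Row 5 uses chart row ((5-1) mod 2)+1 = 1. Row 5 is odd, so RS.
Chart row 1 tiled across columns 1-20: / P K K K K / P K K K K / P K K K K / P
RS: work column 1 to column 20, symbols as charted — the tiled row is the row as worked.
Counting 15 along the worked row gives K.

== STITCH ==
K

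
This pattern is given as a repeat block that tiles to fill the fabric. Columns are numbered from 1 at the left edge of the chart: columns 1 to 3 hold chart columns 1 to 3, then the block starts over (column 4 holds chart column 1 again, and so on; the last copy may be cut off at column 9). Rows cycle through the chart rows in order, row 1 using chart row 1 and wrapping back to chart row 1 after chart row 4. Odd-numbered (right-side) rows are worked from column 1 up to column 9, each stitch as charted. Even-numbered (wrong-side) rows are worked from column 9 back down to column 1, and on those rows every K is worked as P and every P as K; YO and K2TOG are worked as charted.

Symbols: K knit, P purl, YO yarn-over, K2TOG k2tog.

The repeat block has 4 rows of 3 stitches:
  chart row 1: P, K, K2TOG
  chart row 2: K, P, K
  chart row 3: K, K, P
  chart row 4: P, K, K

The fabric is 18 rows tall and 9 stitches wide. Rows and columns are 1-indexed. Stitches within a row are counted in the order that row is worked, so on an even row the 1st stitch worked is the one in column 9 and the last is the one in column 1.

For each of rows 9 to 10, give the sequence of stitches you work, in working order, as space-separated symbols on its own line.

Row 9: chart row 1, RS - tile across columns 1-9 and work as-is.
Row 10: chart row 2, WS - tiled (columns 1-9): K P K K P K K P K; work from column 9 back to 1 with K<->P swapped.

Rows as worked:
P K K2TOG P K K2TOG P K K2TOG
P K P P K P P K P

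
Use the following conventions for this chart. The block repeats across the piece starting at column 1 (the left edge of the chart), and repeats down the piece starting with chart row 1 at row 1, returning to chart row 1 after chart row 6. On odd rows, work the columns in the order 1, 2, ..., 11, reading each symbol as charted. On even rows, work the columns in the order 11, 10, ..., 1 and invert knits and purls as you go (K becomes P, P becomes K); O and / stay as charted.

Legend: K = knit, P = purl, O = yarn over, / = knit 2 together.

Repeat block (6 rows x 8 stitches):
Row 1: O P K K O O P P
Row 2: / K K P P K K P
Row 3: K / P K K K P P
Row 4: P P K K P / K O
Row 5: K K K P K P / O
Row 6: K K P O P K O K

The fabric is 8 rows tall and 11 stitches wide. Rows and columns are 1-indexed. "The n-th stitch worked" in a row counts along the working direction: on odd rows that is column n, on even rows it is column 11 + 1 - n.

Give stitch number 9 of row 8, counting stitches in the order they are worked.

Stitch:
P

Derivation:
Row 8 uses chart row ((8-1) mod 6)+1 = 2. Row 8 is even, so WS.
Chart row 2 tiled across columns 1-11: / K K P P K K P / K K
Wrong side: read the tiled row from column 11 down to 1 and exchange K with P (leave O, /).
Row 8 as worked: P P / K P P K K P P /
The 9th stitch worked is P.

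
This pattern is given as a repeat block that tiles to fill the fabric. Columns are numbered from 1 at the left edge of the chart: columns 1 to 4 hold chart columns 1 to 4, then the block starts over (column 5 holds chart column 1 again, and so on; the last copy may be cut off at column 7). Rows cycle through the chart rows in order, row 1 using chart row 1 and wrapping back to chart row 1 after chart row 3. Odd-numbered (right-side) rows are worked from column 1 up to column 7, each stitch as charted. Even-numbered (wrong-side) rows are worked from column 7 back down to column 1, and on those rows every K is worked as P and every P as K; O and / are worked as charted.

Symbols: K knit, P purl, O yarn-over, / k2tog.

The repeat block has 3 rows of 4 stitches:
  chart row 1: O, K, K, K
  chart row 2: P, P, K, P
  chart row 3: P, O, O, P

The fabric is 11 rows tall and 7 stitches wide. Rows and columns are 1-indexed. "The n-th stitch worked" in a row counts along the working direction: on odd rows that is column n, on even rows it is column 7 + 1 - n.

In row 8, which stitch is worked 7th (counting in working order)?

Stitch:
K

Derivation:
Row 8: (8-1) mod 3 = 1, so use chart row 2. Even row -> WS.
Chart row 2 tiled across columns 1-7: P P K P P P K
WS: work from column 7 back to column 1 (reverse the tiled row), swapping K<->P (O and / unchanged).
Row 8 as worked: P K K K P K K
The 7th stitch worked is K.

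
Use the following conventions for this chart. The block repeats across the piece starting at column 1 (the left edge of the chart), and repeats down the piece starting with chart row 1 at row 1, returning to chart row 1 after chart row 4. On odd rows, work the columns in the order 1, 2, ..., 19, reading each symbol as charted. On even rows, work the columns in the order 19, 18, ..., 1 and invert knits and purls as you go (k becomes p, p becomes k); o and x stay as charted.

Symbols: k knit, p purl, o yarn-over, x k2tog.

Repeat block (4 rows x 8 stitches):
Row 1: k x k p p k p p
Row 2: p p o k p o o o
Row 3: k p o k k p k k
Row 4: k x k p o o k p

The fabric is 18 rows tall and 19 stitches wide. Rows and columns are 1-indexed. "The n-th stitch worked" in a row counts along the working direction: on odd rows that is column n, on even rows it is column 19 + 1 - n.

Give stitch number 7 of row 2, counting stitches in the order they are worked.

Row 2: (2-1) mod 4 = 1, so use chart row 2. Even row -> WS.
Chart row 2 tiled across columns 1-19: p p o k p o o o p p o k p o o o p p o
WS: work from column 19 back to column 1 (reverse the tiled row), swapping k<->p (o and x unchanged).
Row 2 as worked: o k k o o o k p o k k o o o k p o k k
Counting 7 along the worked row gives k.

Result:
k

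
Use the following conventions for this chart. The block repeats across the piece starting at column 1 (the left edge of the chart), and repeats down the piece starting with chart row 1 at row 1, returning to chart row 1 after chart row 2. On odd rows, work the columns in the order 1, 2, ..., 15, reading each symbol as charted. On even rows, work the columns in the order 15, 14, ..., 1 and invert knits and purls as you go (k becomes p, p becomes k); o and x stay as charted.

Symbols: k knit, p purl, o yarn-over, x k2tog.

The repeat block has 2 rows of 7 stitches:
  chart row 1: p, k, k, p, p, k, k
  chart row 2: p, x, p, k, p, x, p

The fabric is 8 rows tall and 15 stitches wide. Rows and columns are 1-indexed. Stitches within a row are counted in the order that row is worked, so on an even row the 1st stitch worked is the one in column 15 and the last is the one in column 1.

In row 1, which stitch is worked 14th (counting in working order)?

Stitch:
k

Derivation:
Row 1: (1-1) mod 2 = 0, so use chart row 1. Odd row -> RS.
Chart row 1 tiled across columns 1-15: p k k p p k k p k k p p k k p
RS row: no reversal, no swap; stitch n worked = column n.
Stitch 14 in working order -> k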